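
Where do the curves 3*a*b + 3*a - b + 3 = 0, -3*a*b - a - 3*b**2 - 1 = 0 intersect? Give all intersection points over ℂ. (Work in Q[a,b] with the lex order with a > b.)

{(7/3, -5/3), (-1, 0), (-2/3, 1/3)}

Compute a lex Gröbner basis by Buchberger's algorithm.
f_1 = 3*a*b + 3*a - b + 3, LT = a*b.
f_2 = -3*a*b - a - 3*b**2 - 1, LT = a*b.

S(f_1,f_2): lcm = a*b. S = 2/3*a - b**2 - 1/3*b + 2/3.
  reduce S modulo (f_1, f_2):
  remainder 2/3*a - b**2 - 1/3*b + 2/3 ≠ 0; add h_3 = 2/3*a - b**2 - 1/3*b + 2/3 to the basis.

S(f_1,h_3): lcm = a*b. S = a + 3/2*b**3 + 1/2*b**2 - 4/3*b + 1.
  reduce S modulo (f_1, f_2, h_3):
  remainder 3/2*b**3 + 2*b**2 - 5/6*b ≠ 0; add h_4 = 3/2*b**3 + 2*b**2 - 5/6*b to the basis.

The other S-polynomials (S(f_2,h_3), S(f_1,h_4), S(f_2,h_4), S(h_3,h_4)) all reduce to 0 modulo the current basis, so we have a Gröbner basis.
Inter-reduce: drop elements whose leading term is divisible by another's, tail-reduce, and make monic.
Reduced Gröbner basis: {a - 3/2*b**2 - 1/2*b + 1, b**3 + 4/3*b**2 - 5/9*b}.

A lex Gröbner basis eliminates variables successively. Here b**3 + 4/3*b**2 - 5/9*b depends only on b, with roots {-5/3, 0, 1/3}; lifting each root through the earlier basis elements recovers the full solutions.
  b = -5/3: the earlier basis element becomes a - 7/3 = 0, giving a = 7/3 — point (7/3, -5/3).
  b = 0: the earlier basis element becomes a + 1 = 0, giving a = -1 — point (-1, 0).
  b = 1/3: the earlier basis element becomes a + 2/3 = 0, giving a = -2/3 — point (-2/3, 1/3).
Zero-dimensionality of the ideal guarantees finitely many solutions over ℂ.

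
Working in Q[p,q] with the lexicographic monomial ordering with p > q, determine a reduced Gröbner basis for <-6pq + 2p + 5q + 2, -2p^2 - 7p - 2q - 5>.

G = {p + 18/11q^2 + 104/11q + 1, q^3 + 49/9q^2 - 29/36q}

The reduced Gröbner basis is the canonical form of the ideal for this ordering.

f_1 = -6pq + 2p + 5q + 2, LT = pq.
f_2 = -2p^2 - 7p - 2q - 5, LT = p^2.

S(f_1,f_2): lcm = p^2q. S = -1/3p^2 - 13/3pq - 1/3p - q^2 - 5/2q.
  reduce S modulo (f_1, f_2):
  remainder -11/18p - q^2 - 52/9q - 11/18 ≠ 0; add g_3 = -11/18p - q^2 - 52/9q - 11/18 to the basis.

S(f_1,g_3): lcm = pq. S = -1/3p - 18/11q^3 - 104/11q^2 - 11/6q - 1/3.
  reduce S modulo (f_1, f_2, g_3):
  remainder -18/11q^3 - 98/11q^2 + 29/22q ≠ 0; add g_4 = -18/11q^3 - 98/11q^2 + 29/22q to the basis.

The other S-polynomials (S(f_2,g_3), S(f_1,g_4), S(f_2,g_4), S(g_3,g_4)) all reduce to 0 modulo the current basis, so we have a Gröbner basis.
Inter-reduce: drop elements whose leading term is divisible by another's, tail-reduce, and make monic.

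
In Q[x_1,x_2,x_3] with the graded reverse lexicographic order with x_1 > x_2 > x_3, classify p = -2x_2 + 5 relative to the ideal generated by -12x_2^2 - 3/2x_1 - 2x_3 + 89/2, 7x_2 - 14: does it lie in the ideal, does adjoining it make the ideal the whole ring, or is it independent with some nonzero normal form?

Adjoining -2x_2 + 5 makes the ideal the whole ring: the system is inconsistent.

First compute the reduced Gröbner basis of I by Buchberger's algorithm.
f_1 = -12x_2^2 - 3/2x_1 - 2x_3 + 89/2, LT = x_2^2.
f_2 = 7x_2 - 14, LT = x_2.

S(f_1,f_2): lcm = x_2^2. S = 1/8x_1 + 2x_2 + 1/6x_3 - 89/24.
  leading term x_1: no divisor's leading term divides it; move 1/8x_1 to the remainder.
  leading term x_2: subtract (2/7)·f_2 from 2x_2 + 1/6x_3 - 89/24 → 1/6x_3 + 7/24
  leading term x_3: no divisor's leading term divides it; move 1/6x_3 to the remainder.
  leading term 1: no divisor's leading term divides it; move 7/24 to the remainder.
  remainder 1/8x_1 + 1/6x_3 + 7/24 ≠ 0; add h_3 = 1/8x_1 + 1/6x_3 + 7/24 to the basis.

S(f_1,h_3): leading monomials are coprime, so the S-polynomial reduces to 0 (Buchberger's first criterion).
S(f_2,h_3): leading monomials are coprime, so the S-polynomial reduces to 0 (Buchberger's first criterion).
Every S-polynomial of the final basis reduces to 0, so we have a Gröbner basis.
Inter-reduce: drop elements whose leading term is divisible by another's, tail-reduce, and make monic.
Reduced Gröbner basis: {x_1 + 4/3x_3 + 7/3, x_2 - 2}.
Label its elements g_1 = x_1 + 4/3x_3 + 7/3, g_2 = x_2 - 2.

Reduce p = -2x_2 + 5 modulo G:
  leading term x_2: subtract (-2)·g_2 from -2x_2 + 5 → 1
  leading term 1: no divisor's leading term divides it; move 1 to the remainder.
  normal form = 1.
The normal form is nonzero, so p ∉ I. Since p minus its normal form lies in I, I + (p) = I + (r) where r = 1; decide whether this ideal is the whole ring.
Here r = 1 is a nonzero constant, hence a unit: 1 ∈ I + (p), the Gröbner basis of I + (p) is {1}, and the enlarged system has no common solution — adjoining p is inconsistent.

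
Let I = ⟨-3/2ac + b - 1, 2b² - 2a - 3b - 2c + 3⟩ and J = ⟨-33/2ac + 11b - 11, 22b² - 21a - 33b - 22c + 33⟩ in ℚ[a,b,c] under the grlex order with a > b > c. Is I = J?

No, the ideals differ.

Since reduced Gröbner bases are canonical representatives of ideals under a given ordering, it suffices to compute and compare them.
Buchberger on the first generating set:
f_1 = -3/2ac + b - 1, LT = ac.
f_2 = 2b² - 2a - 3b - 2c + 3, LT = b².

The S-polynomials (S(f_1,f_2)) all reduce to 0 modulo the current basis, so we have a Gröbner basis.
Inter-reduce: drop elements whose leading term is divisible by another's, tail-reduce, and make monic.
Reduced Gröbner basis: {ac - ⅔b + ⅔, b² - a - 3/2b - c + 3/2}.

Buchberger on the second generating set:
h_1 = -33/2ac + 11b - 11, LT = ac.
h_2 = 22b² - 21a - 33b - 22c + 33, LT = b².

The S-polynomials (S(h_1,h_2)) all reduce to 0 modulo the current basis, so we have a Gröbner basis.
Inter-reduce: drop elements whose leading term is divisible by another's, tail-reduce, and make monic.
Reduced Gröbner basis: {ac - ⅔b + ⅔, b² - 21/22a - 3/2b - c + 3/2}.

These differ, so the ideals are not equal.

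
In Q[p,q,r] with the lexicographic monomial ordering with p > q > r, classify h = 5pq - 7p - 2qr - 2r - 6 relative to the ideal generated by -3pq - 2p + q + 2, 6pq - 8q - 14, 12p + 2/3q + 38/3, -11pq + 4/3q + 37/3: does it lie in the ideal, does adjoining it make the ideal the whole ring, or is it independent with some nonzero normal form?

First compute the reduced Gröbner basis of I by Buchberger's algorithm.
f_1 = -3pq - 2p + q + 2, LT = pq.
f_2 = 6pq - 8q - 14, LT = pq.
f_3 = 12p + 2/3q + 38/3, LT = p.
f_4 = -11pq + 4/3q + 37/3, LT = pq.

S(f_1,f_2): lcm = pq. S = 2/3p + q + 5/3.
  leading term p: subtract (1/18)·f_3 from 2/3p + q + 5/3 → 26/27q + 26/27
  leading term q: no divisor's leading term divides it; move 26/27q to the remainder.
  leading term 1: no divisor's leading term divides it; move 26/27 to the remainder.
  remainder 26/27q + 26/27 ≠ 0; add k_5 = 26/27q + 26/27 to the basis.

S(f_1,f_3): lcm = pq. S = 2/3p - 1/18q^2 - 25/18q - 2/3.
  leading term p: subtract (1/18)·f_3 from 2/3p - 1/18q^2 - 25/18q - 2/3 → -1/18q^2 - 77/54q - 37/27
  leading term q^2: subtract (-3/52q)·k_5 from -1/18q^2 - 77/54q - 37/27 → -37/27q - 37/27
  leading term q: subtract (-37/26)·k_5 from -37/27q - 37/27 → 0
  remainder 0.

S(f_1,f_4): lcm = pq. S = 2/3p - 7/33q + 5/11.
  leading term p: subtract (1/18)·f_3 from 2/3p - 7/33q + 5/11 → -74/297q - 74/297
  leading term q: subtract (-37/143)·k_5 from -74/297q - 74/297 → 0
  remainder 0.

S(f_2,f_3): lcm = pq. S = -1/18q^2 - 43/18q - 7/3.
  leading term q^2: subtract (-3/52q)·k_5 from -1/18q^2 - 43/18q - 7/3 → -7/3q - 7/3
  leading term q: subtract (-63/26)·k_5 from -7/3q - 7/3 → 0
  remainder 0.

S(f_2,f_4): lcm = pq. S = -40/33q - 40/33.
  leading term q: subtract (-180/143)·k_5 from -40/33q - 40/33 → 0
  remainder 0.

S(f_3,f_4): lcm = pq. S = 1/18q^2 + 233/198q + 37/33.
  leading term q^2: subtract (3/52q)·k_5 from 1/18q^2 + 233/198q + 37/33 → 37/33q + 37/33
  leading term q: subtract (333/286)·k_5 from 37/33q + 37/33 → 0
  remainder 0.

S(f_1,k_5): lcm = pq. S = -1/3p - 1/3q - 2/3.
  leading term p: subtract (-1/36)·f_3 from -1/3p - 1/3q - 2/3 → -17/54q - 17/54
  leading term q: subtract (-17/52)·k_5 from -17/54q - 17/54 → 0
  remainder 0.

S(f_2,k_5): lcm = pq. S = -p - 4/3q - 7/3.
  leading term p: subtract (-1/12)·f_3 from -p - 4/3q - 7/3 → -23/18q - 23/18
  leading term q: subtract (-69/52)·k_5 from -23/18q - 23/18 → 0
  remainder 0.

S(f_3,k_5): leading monomials are coprime, so the S-polynomial reduces to 0 (Buchberger's first criterion).
S(f_4,k_5): lcm = pq. S = -p - 4/33q - 37/33.
  leading term p: subtract (-1/12)·f_3 from -p - 4/33q - 37/33 → -13/198q - 13/198
  leading term q: subtract (-3/44)·k_5 from -13/198q - 13/198 → 0
  remainder 0.

Every S-polynomial of the final basis reduces to 0, so we have a Gröbner basis.
Inter-reduce: drop elements whose leading term is divisible by another's, tail-reduce, and make monic.
Reduced Gröbner basis: {p + 1, q + 1}.
Label its elements g_1 = p + 1, g_2 = q + 1.

Reduce h = 5pq - 7p - 2qr - 2r - 6 modulo G:
  leading term pq: subtract (5q)·g_1 from 5pq - 7p - 2qr - 2r - 6 → -7p - 2qr - 5q - 2r - 6
  leading term p: subtract (-7)·g_1 from -7p - 2qr - 5q - 2r - 6 → -2qr - 5q - 2r + 1
  leading term qr: subtract (-2r)·g_2 from -2qr - 5q - 2r + 1 → -5q + 1
  leading term q: subtract (-5)·g_2 from -5q + 1 → 6
  leading term 1: no divisor's leading term divides it; move 6 to the remainder.
  normal form = 6.
The normal form is nonzero, so h ∉ I. Since h minus its normal form lies in I, I + (h) = I + (n) where n = 6; decide whether this ideal is the whole ring.
Here n = 6 is a nonzero constant, hence a unit: 1 ∈ I + (h), the Gröbner basis of I + (h) is {1}, and the enlarged system has no common solution — adjoining h is inconsistent.

Ideal membership is decidable via reduction modulo a Gröbner basis.

Adjoining 5pq - 7p - 2qr - 2r - 6 makes the ideal the whole ring: the system is inconsistent.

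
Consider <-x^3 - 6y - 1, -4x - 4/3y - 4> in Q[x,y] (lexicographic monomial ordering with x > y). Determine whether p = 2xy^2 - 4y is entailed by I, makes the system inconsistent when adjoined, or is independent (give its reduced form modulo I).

First compute the reduced Gröbner basis of I by Buchberger's algorithm.
f_1 = -x^3 - 6y - 1, LT = x^3.
f_2 = -4x - 4/3y - 4, LT = x.

S(f_1,f_2): lcm = x^3. S = -1/3x^2y - x^2 + 6y + 1.
  leading term x^2y: subtract (1/12xy)·f_2 from -1/3x^2y - x^2 + 6y + 1 → -x^2 + 1/9xy^2 + 1/3xy + 6y + 1
  leading term x^2: subtract (1/4x)·f_2 from -x^2 + 1/9xy^2 + 1/3xy + 6y + 1 → 1/9xy^2 + 2/3xy + x + 6y + 1
  leading term xy^2: subtract (-1/36y^2)·f_2 from 1/9xy^2 + 2/3xy + x + 6y + 1 → 2/3xy + x - 1/27y^3 - 1/9y^2 + 6y + 1
  leading term xy: subtract (-1/6y)·f_2 from 2/3xy + x - 1/27y^3 - 1/9y^2 + 6y + 1 → x - 1/27y^3 - 1/3y^2 + 16/3y + 1
  leading term x: subtract (-1/4)·f_2 from x - 1/27y^3 - 1/3y^2 + 16/3y + 1 → -1/27y^3 - 1/3y^2 + 5y
  leading term y^3: no divisor's leading term divides it; move -1/27y^3 to the remainder.
  leading term y^2: no divisor's leading term divides it; move -1/3y^2 to the remainder.
  leading term y: no divisor's leading term divides it; move 5y to the remainder.
  remainder -1/27y^3 - 1/3y^2 + 5y ≠ 0; add h_3 = -1/27y^3 - 1/3y^2 + 5y to the basis.

The other S-polynomials (S(f_1,h_3), S(f_2,h_3)) all reduce to 0 modulo the current basis, so we have a Gröbner basis.
Inter-reduce: drop elements whose leading term is divisible by another's, tail-reduce, and make monic.
Reduced Gröbner basis: {x + 1/3y + 1, y^3 + 9y^2 - 135y}.
Label its elements g_1 = x + 1/3y + 1, g_2 = y^3 + 9y^2 - 135y.

Reduce p = 2xy^2 - 4y modulo G:
  leading term xy^2: subtract (2y^2)·g_1 from 2xy^2 - 4y → -2/3y^3 - 2y^2 - 4y
  leading term y^3: subtract (-2/3)·g_2 from -2/3y^3 - 2y^2 - 4y → 4y^2 - 94y
  leading term y^2: no divisor's leading term divides it; move 4y^2 to the remainder.
  leading term y: no divisor's leading term divides it; move -94y to the remainder.
  normal form = 4y^2 - 94y.
The normal form is nonzero, so p ∉ I. Since p minus its normal form lies in I, I + (p) = I + (r) where r = 4y^2 - 94y; decide whether this ideal is the whole ring.
Run Buchberger on G together with r (pairs among the g_i already reduce to 0 since G is a Gröbner basis):
g_1 = x + 1/3y + 1, LT = x.
g_2 = y^3 + 9y^2 - 135y, LT = y^3.
r = 4y^2 - 94y, LT = y^2.

S(g_2,r): lcm = y^3. S = 65/2y^2 - 135y.
  leading term y^2: subtract (65/8)·r from 65/2y^2 - 135y → 2515/4y
  leading term y: no divisor's leading term divides it; move 2515/4y to the remainder.
  remainder 2515/4y ≠ 0; add m_4 = 2515/4y to the basis.

The other S-polynomials (S(g_1,g_2), S(g_1,r), S(g_1,m_4), S(g_2,m_4), S(r,m_4)) all reduce to 0 modulo the current basis, so we have a Gröbner basis.
Inter-reduce: drop elements whose leading term is divisible by another's, tail-reduce, and make monic.
Reduced Gröbner basis: {x + 1, y}.
The reduced Gröbner basis of I + (p) is {x + 1, y} ≠ {1}, a proper ideal, so the enlarged system stays consistent: p is independent of I, with normal form 4y^2 - 94y.

2xy^2 - 4y is independent of I; its normal form modulo I is 4y^2 - 94y.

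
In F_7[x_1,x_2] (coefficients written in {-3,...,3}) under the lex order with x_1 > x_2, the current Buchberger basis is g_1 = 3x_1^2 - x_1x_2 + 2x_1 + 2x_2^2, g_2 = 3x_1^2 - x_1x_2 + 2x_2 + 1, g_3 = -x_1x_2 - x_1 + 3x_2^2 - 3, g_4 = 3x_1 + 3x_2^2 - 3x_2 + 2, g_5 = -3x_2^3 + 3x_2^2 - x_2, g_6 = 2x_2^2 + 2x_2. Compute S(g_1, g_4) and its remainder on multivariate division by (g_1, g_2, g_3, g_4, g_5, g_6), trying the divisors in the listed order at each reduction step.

S(g_1, g_4) = -x_1x_2^2 + 3x_1x_2 + 3x_2^2; remainder on division = -2x_2.

lcm(LM(g_1), LM(g_4)) = x_1^2.
S = (lcm/LT(g_1))·g_1 − (lcm/LT(g_4))·g_4 = -x_1x_2^2 + 3x_1x_2 + 3x_2^2.
Reduce S modulo (g_1, g_2, g_3, g_4, g_5, g_6) in that order:
  leading term x_1x_2^2: subtract (x_2)·g_3 from -x_1x_2^2 + 3x_1x_2 + 3x_2^2 → -3x_1x_2 - 3x_2^3 + 3x_2^2 + 3x_2
  leading term x_1x_2: subtract (3)·g_3 from -3x_1x_2 - 3x_2^3 + 3x_2^2 + 3x_2 → 3x_1 - 3x_2^3 + x_2^2 + 3x_2 + 2
  leading term x_1: subtract (1)·g_4 from 3x_1 - 3x_2^3 + x_2^2 + 3x_2 + 2 → -3x_2^3 - 2x_2^2 - x_2
  leading term x_2^3: subtract (1)·g_5 from -3x_2^3 - 2x_2^2 - x_2 → 2x_2^2
  leading term x_2^2: subtract (1)·g_6 from 2x_2^2 → -2x_2
  leading term x_2: no divisor's leading term divides it; move -2x_2 to the remainder.
The remainder -2x_2 is nonzero, so it would be added as the next basis element.
An S-polynomial is built so that the two leading terms cancel; whether anything survives reduction is exactly the Gröbner-basis criterion.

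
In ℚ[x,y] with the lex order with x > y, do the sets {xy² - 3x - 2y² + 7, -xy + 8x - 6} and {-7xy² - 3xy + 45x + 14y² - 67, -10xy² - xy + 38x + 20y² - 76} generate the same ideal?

Yes, the ideals are equal.

Equality of ideals is decidable: compute both reduced Gröbner bases (unique for the ordering) and check whether they agree.
Buchberger on the first generating set:
f_1 = xy² - 3x - 2y² + 7, LT = xy².
f_2 = -xy + 8x - 6, LT = xy.

S(f_1,f_2): lcm = xy². S = 8xy - 3x - 2y² - 6y + 7.
  reduce S modulo (f_1, f_2):
  remainder 61x - 2y² - 6y - 41 ≠ 0; add g_3 = 61x - 2y² - 6y - 41 to the basis.

S(f_1,g_3): lcm = xy². S = -3x + 2/61y⁴ + 6/61y³ - 81/61y² + 7.
  reduce S modulo (f_1, f_2, g_3):
  remainder 2/61y⁴ + 6/61y³ - 87/61y² - 18/61y + 304/61 ≠ 0; add g_4 = 2/61y⁴ + 6/61y³ - 87/61y² - 18/61y + 304/61 to the basis.

S(f_2,g_3): lcm = xy. S = -8x + 2/61y³ + 6/61y² + 41/61y + 6.
  reduce S modulo (f_1, f_2, g_3, g_4):
  remainder 2/61y³ - 10/61y² - 7/61y + 38/61 ≠ 0; add g_5 = 2/61y³ - 10/61y² - 7/61y + 38/61 to the basis.

The other S-polynomials (S(f_1,g_4), S(f_2,g_4), S(g_3,g_4), S(f_1,g_5), S(f_2,g_5), S(g_3,g_5), S(g_4,g_5)) all reduce to 0 modulo the current basis, so we have a Gröbner basis.
Inter-reduce: drop elements whose leading term is divisible by another's, tail-reduce, and make monic.
Reduced Gröbner basis: {x - 2/61y² - 6/61y - 41/61, y³ - 5y² - 7/2y + 19}.

Buchberger on the second generating set:
h_1 = -7xy² - 3xy + 45x + 14y² - 67, LT = xy².
h_2 = -10xy² - xy + 38x + 20y² - 76, LT = xy².

S(h_1,h_2): lcm = xy². S = 23/70xy - 92/35x + 69/35.
  reduce S modulo (h_1, h_2):
  remainder 23/70xy - 92/35x + 69/35 ≠ 0; add k_3 = 23/70xy - 92/35x + 69/35 to the basis.

S(h_1,k_3): lcm = xy². S = 59/7xy - 45/7x - 2y² - 6y + 67/7.
  reduce S modulo (h_1, h_2, k_3):
  remainder 61x - 2y² - 6y - 41 ≠ 0; add k_4 = 61x - 2y² - 6y - 41 to the basis.

S(h_1,k_4): lcm = xy². S = 3/7xy - 45/7x + 2/61y⁴ + 6/61y³ - 81/61y² + 67/7.
  reduce S modulo (h_1, h_2, k_3, k_4):
  remainder 2/61y⁴ + 6/61y³ - 87/61y² - 18/61y + 304/61 ≠ 0; add k_5 = 2/61y⁴ + 6/61y³ - 87/61y² - 18/61y + 304/61 to the basis.

S(k_3,k_4): lcm = xy. S = -8x + 2/61y³ + 6/61y² + 41/61y + 6.
  reduce S modulo (h_1, h_2, k_3, k_4, k_5):
  remainder 2/61y³ - 10/61y² - 7/61y + 38/61 ≠ 0; add k_6 = 2/61y³ - 10/61y² - 7/61y + 38/61 to the basis.

The other S-polynomials (S(h_2,k_3), S(h_2,k_4), S(h_1,k_5), S(h_2,k_5), S(k_3,k_5), S(k_4,k_5), S(h_1,k_6), S(h_2,k_6), S(k_3,k_6), S(k_4,k_6), S(k_5,k_6)) all reduce to 0 modulo the current basis, so we have a Gröbner basis.
Inter-reduce: drop elements whose leading term is divisible by another's, tail-reduce, and make monic.
Reduced Gröbner basis: {x - 2/61y² - 6/61y - 41/61, y³ - 5y² - 7/2y + 19}.

The two bases agree; hence the ideals are identical.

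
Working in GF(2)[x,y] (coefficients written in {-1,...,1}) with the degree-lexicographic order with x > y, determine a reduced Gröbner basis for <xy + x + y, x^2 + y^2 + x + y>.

G = {y^3 + x + y, x^2 + y^2 + x + y, xy + x + y}

f_1 = xy + x + y, LT = xy.
f_2 = x^2 + y^2 + x + y, LT = x^2.

S(f_1,f_2): lcm = x^2y. S = y^3 + x^2 + y^2.
  reduce S modulo (f_1, f_2):
  remainder y^3 + x + y ≠ 0; add g_3 = y^3 + x + y to the basis.

The other S-polynomials (S(f_1,g_3), S(f_2,g_3)) all reduce to 0 modulo the current basis, so we have a Gröbner basis.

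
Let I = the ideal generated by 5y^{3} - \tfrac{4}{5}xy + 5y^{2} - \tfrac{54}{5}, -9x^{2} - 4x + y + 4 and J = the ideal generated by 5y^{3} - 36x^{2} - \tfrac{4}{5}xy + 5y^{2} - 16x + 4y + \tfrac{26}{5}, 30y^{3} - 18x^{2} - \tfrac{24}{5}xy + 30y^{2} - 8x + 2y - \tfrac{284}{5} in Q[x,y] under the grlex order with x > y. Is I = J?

Yes, the ideals are equal.

Since reduced Gröbner bases are canonical representatives of ideals under a given ordering, it suffices to compute and compare them.
Buchberger on the first generating set:
f_1 = 5y^{3} - \tfrac{4}{5}xy + 5y^{2} - \tfrac{54}{5}, LT = y^{3}.
f_2 = -9x^{2} - 4x + y + 4, LT = x^{2}.

The S-polynomials (S(f_1,f_2)) all reduce to 0 modulo the current basis, so we have a Gröbner basis.
Inter-reduce: drop elements whose leading term is divisible by another's, tail-reduce, and make monic.
Reduced Gröbner basis: {y^{3} - \tfrac{4}{25}xy + y^{2} - \tfrac{54}{25}, x^{2} + \tfrac{4}{9}x - \tfrac{1}{9}y - \tfrac{4}{9}}.

Buchberger on the second generating set:
h_1 = 5y^{3} - 36x^{2} - \tfrac{4}{5}xy + 5y^{2} - 16x + 4y + \tfrac{26}{5}, LT = y^{3}.
h_2 = 30y^{3} - 18x^{2} - \tfrac{24}{5}xy + 30y^{2} - 8x + 2y - \tfrac{284}{5}, LT = y^{3}.

S(h_1,h_2): lcm = y^{3}. S = -\tfrac{33}{5}x^{2} - \tfrac{44}{15}x + \tfrac{11}{15}y + \tfrac{44}{15}.
  leading term x^{2}: no divisor's leading term divides it; move -\tfrac{33}{5}x^{2} to the remainder.
  leading term x: no divisor's leading term divides it; move -\tfrac{44}{15}x to the remainder.
  leading term y: no divisor's leading term divides it; move \tfrac{11}{15}y to the remainder.
  leading term 1: no divisor's leading term divides it; move \tfrac{44}{15} to the remainder.
  remainder -\tfrac{33}{5}x^{2} - \tfrac{44}{15}x + \tfrac{11}{15}y + \tfrac{44}{15} ≠ 0; add k_3 = -\tfrac{33}{5}x^{2} - \tfrac{44}{15}x + \tfrac{11}{15}y + \tfrac{44}{15} to the basis.

The other S-polynomials (S(h_1,k_3), S(h_2,k_3)) all reduce to 0 modulo the current basis, so we have a Gröbner basis.
Inter-reduce: drop elements whose leading term is divisible by another's, tail-reduce, and make monic.
Reduced Gröbner basis: {y^{3} - \tfrac{4}{25}xy + y^{2} - \tfrac{54}{25}, x^{2} + \tfrac{4}{9}x - \tfrac{1}{9}y - \tfrac{4}{9}}.

These coincide, so the ideals are equal.
The choice of monomial ordering does not affect the verdict — as long as both bases are computed under the same ordering, their equality decides ideal equality.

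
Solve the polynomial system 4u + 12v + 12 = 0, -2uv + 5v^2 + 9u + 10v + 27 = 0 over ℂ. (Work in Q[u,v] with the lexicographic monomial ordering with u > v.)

{(-3, 0), (-6, 1)}

Compute a lex Gröbner basis by Buchberger's algorithm.
f_1 = 4u + 12v + 12, LT = u.
f_2 = -2uv + 9u + 5v^2 + 10v + 27, LT = uv.

S(f_1,f_2): lcm = uv. S = 9/2u + 11/2v^2 + 8v + 27/2.
  leading term u: subtract (9/8)·f_1 from 9/2u + 11/2v^2 + 8v + 27/2 → 11/2v^2 - 11/2v
  leading term v^2: no divisor's leading term divides it; move 11/2v^2 to the remainder.
  leading term v: no divisor's leading term divides it; move -11/2v to the remainder.
  remainder 11/2v^2 - 11/2v ≠ 0; add h_3 = 11/2v^2 - 11/2v to the basis.

S(f_1,h_3): leading monomials are coprime, so the S-polynomial reduces to 0 (Buchberger's first criterion).
S(f_2,h_3): lcm = uv^2. S = -7/2uv - 5/2v^3 - 5v^2 - 27/2v.
  leading term uv: subtract (-7/8v)·f_1 from -7/2uv - 5/2v^3 - 5v^2 - 27/2v → -5/2v^3 + 11/2v^2 - 3v
  leading term v^3: subtract (-5/11v)·h_3 from -5/2v^3 + 11/2v^2 - 3v → 3v^2 - 3v
  leading term v^2: subtract (6/11)·h_3 from 3v^2 - 3v → 0
  remainder 0.

Every S-polynomial of the final basis reduces to 0, so we have a Gröbner basis.
Inter-reduce: drop elements whose leading term is divisible by another's, tail-reduce, and make monic.
Reduced Gröbner basis: {u + 3v + 3, v^2 - v}.

Elimination: the polynomial v^2 - v lies in the elimination ideal for v, so v ∈ {0, 1}. For each such v, the remaining basis elements (now univariate) give the rest of the solution.
  v = 0: the earlier basis element becomes u + 3 = 0, giving u = -3 — point (-3, 0).
  v = 1: the earlier basis element becomes u + 6 = 0, giving u = -6 — point (-6, 1).
Check: every point annihilates each of the original generators.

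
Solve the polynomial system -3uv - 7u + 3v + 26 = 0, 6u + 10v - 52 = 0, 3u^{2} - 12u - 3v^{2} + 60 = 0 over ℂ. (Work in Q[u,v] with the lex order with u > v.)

{(2, 4)}

Compute a lex Gröbner basis by Buchberger's algorithm.
f_1 = -3uv - 7u + 3v + 26, LT = uv.
f_2 = 6u + 10v - 52, LT = u.
f_3 = 3u^{2} - 12u - 3v^{2} + 60, LT = u^{2}.

S(f_1,f_2): lcm = uv. S = \tfrac{7}{3}u - \tfrac{5}{3}v^{2} + \tfrac{23}{3}v - \tfrac{26}{3}.
  reduce S modulo (f_1, f_2, f_3):
  remainder -\tfrac{5}{3}v^{2} + \tfrac{34}{9}v + \tfrac{104}{9} ≠ 0; add h_4 = -\tfrac{5}{3}v^{2} + \tfrac{34}{9}v + \tfrac{104}{9} to the basis.

S(f_1,f_3): lcm = u^{2}v. S = \tfrac{7}{3}u^{2} + 3uv - \tfrac{26}{3}u + v^{3} - 20v.
  reduce S modulo (f_1, f_2, f_3, h_4):
  remainder -\tfrac{63856}{2025}v + \tfrac{255424}{2025} ≠ 0; add h_5 = -\tfrac{63856}{2025}v + \tfrac{255424}{2025} to the basis.

The other S-polynomials (S(f_2,f_3), S(f_1,h_4), S(f_2,h_4), S(f_3,h_4), S(f_1,h_5), S(f_2,h_5), S(f_3,h_5), S(h_4,h_5)) all reduce to 0 modulo the current basis, so we have a Gröbner basis.
Inter-reduce: drop elements whose leading term is divisible by another's, tail-reduce, and make monic.
Reduced Gröbner basis: {u - 2, v - 4}.

The lex basis is triangular: the last element involves only v. Solving v - 4 = 0 gives v ∈ {4}; substituting each value into the earlier elements determines the remaining variables.
  v = 4: the earlier basis element becomes u - 2 = 0, giving u = 2 — point (2, 4).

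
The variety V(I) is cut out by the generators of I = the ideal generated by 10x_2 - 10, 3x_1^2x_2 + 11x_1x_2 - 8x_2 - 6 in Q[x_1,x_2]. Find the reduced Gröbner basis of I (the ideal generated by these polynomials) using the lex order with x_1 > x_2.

G = {x_1^2 + 11/3x_1 - 14/3, x_2 - 1}

f_1 = 10x_2 - 10, LT = x_2.
f_2 = 3x_1^2x_2 + 11x_1x_2 - 8x_2 - 6, LT = x_1^2x_2.

S(f_1,f_2): lcm = x_1^2x_2. S = -x_1^2 - 11/3x_1x_2 + 8/3x_2 + 2.
  leading term x_1^2: no divisor's leading term divides it; move -x_1^2 to the remainder.
  leading term x_1x_2: subtract (-11/30x_1)·f_1 from -11/3x_1x_2 + 8/3x_2 + 2 → -11/3x_1 + 8/3x_2 + 2
  leading term x_1: no divisor's leading term divides it; move -11/3x_1 to the remainder.
  leading term x_2: subtract (4/15)·f_1 from 8/3x_2 + 2 → 14/3
  leading term 1: no divisor's leading term divides it; move 14/3 to the remainder.
  remainder -x_1^2 - 11/3x_1 + 14/3 ≠ 0; add g_3 = -x_1^2 - 11/3x_1 + 14/3 to the basis.

The other S-polynomials (S(f_1,g_3), S(f_2,g_3)) all reduce to 0 modulo the current basis, so we have a Gröbner basis.
Inter-reduce: drop elements whose leading term is divisible by another's, tail-reduce, and make monic.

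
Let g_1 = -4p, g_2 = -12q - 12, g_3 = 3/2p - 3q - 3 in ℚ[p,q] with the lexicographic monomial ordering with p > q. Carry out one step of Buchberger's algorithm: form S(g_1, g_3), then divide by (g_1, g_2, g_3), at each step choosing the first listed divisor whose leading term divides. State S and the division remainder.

S(g_1, g_3) = 2q + 2; remainder on division = 0.

lcm(LM(g_1), LM(g_3)) = p.
S = (lcm/LT(g_1))·g_1 − (lcm/LT(g_3))·g_3 = 2q + 2.
Reduce S modulo (g_1, g_2, g_3) in that order:
  leading term q: subtract (-⅙)·g_2 from 2q + 2 → 0
The remainder is 0, so this S-polynomial contributes no new basis element.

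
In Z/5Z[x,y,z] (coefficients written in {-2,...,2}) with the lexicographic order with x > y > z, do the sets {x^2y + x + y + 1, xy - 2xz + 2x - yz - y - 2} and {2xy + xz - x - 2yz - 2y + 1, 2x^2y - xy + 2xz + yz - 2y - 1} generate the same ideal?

Two ideals are equal iff their reduced Gröbner bases coincide (the reduced basis is unique for a fixed ordering).
Buchberger on the first generating set:
f_1 = x^2y + x + y + 1, LT = x^2y.
f_2 = xy - 2xz + 2x - yz - y - 2, LT = xy.

S(f_1,f_2): lcm = x^2y. S = 2x^2z - 2x^2 + xyz + xy - 2x + y + 1.
  reduce S modulo (f_1, f_2):
  remainder 2x^2z - 2x^2 + 2xz^2 + x + yz^2 + 2yz + 2y + 2z - 2 ≠ 0; add g_3 = 2x^2z - 2x^2 + 2xz^2 + x + yz^2 + 2yz + 2y + 2z - 2 to the basis.

S(f_1,g_3): lcm = x^2yz. S = x^2y - xyz^2 + 2xy + xz + 2y^2z^2 - y^2z - y^2 + y + z.
  reduce S modulo (f_1, f_2, g_3):
  remainder -2xz^3 + 2xz^2 + 2y^2z^2 - y^2z - y^2 - yz^3 - yz^2 + 2yz + 2y - 2z^2 + z - 2 ≠ 0; add g_4 = -2xz^3 + 2xz^2 + 2y^2z^2 - y^2z - y^2 - yz^3 - yz^2 + 2yz + 2y - 2z^2 + z - 2 to the basis.

S(f_1,g_4): lcm = x^2yz^3. S = x^2yz^2 + xy^3z^2 + 2xy^3z + 2xy^3 + 2xy^2z^3 + 2xy^2z^2 + xy^2z + xy^2 - xyz^2 - 2xyz - xy + xz^3 + yz^3 + z^3.
  reduce S modulo (f_1, f_2, g_3, g_4):
  remainder y^3z^3 - 2y^3z^2 - y^3z + 2y^3 + y^2z^2 + y^2z + 2yz^3 - yz + y - z^3 + 2z^2 + z - 2 ≠ 0; add g_5 = y^3z^3 - 2y^3z^2 - y^3z + 2y^3 + y^2z^2 + y^2z + 2yz^3 - yz + y - z^3 + 2z^2 + z - 2 to the basis.

S(f_2,g_4): lcm = xyz^3. S = xyz^2 - 2xz^4 + 2xz^3 + y^3z^2 + 2y^3z + 2y^3 + 2y^2z^3 + 2y^2z^2 + y^2z + y^2 - yz^4 - yz^3 - yz^2 - 2yz - y - 2z^3.
  reduce S modulo (f_1, f_2, g_3, g_4, g_5):
  remainder y^3z^2 + 2y^3z + 2y^3 + y^2z + 2yz^2 - 2yz + y - z^2 - 2z - 2 ≠ 0; add g_6 = y^3z^2 + 2y^3z + 2y^3 + y^2z + 2yz^2 - 2yz + y - z^2 - 2z - 2 to the basis.

The other S-polynomials (S(f_2,g_3), S(g_3,g_4), S(f_1,g_5), S(f_2,g_5), S(g_3,g_5), S(g_4,g_5), S(f_1,g_6), S(f_2,g_6), S(g_3,g_6), S(g_4,g_6), S(g_5,g_6)) all reduce to 0 modulo the current basis, so we have a Gröbner basis.
Inter-reduce: drop elements whose leading term is divisible by another's, tail-reduce, and make monic.
Reduced Gröbner basis: {x^2z - x^2 + xz^2 - 2x - 2yz^2 + yz + y + z - 1, xy - 2xz + 2x - yz - y - 2, xz^3 - xz^2 - y^2z^2 - 2y^2z - 2y^2 - 2yz^3 - 2yz^2 - yz - y + z^2 + 2z + 1, y^3z^2 + 2y^3z + 2y^3 + y^2z + 2yz^2 - 2yz + y - z^2 - 2z - 2}.

Buchberger on the second generating set:
h_1 = 2xy + xz - x - 2yz - 2y + 1, LT = xy.
h_2 = 2x^2y - xy + 2xz + yz - 2y - 1, LT = x^2y.

S(h_1,h_2): lcm = x^2y. S = -2x^2z + 2x^2 - xyz + 2xy - xz - 2x + 2yz + y - 2.
  reduce S modulo (h_1, h_2):
  remainder -2x^2z + 2x^2 - 2xz^2 - x - yz^2 - 2yz - 2y - 2z + 2 ≠ 0; add k_3 = -2x^2z + 2x^2 - 2xz^2 - x - yz^2 - 2yz - 2y - 2z + 2 to the basis.

S(h_1,k_3): lcm = x^2yz. S = x^2y - 2x^2z^2 + 2x^2z - 2xyz^2 - xyz + 2xy - 2xz + 2y^2z^2 - y^2z - y^2 - yz + y.
  reduce S modulo (h_1, h_2, k_3):
  remainder -2xz^3 + 2xz^2 + 2y^2z^2 - y^2z - y^2 - yz^3 - yz^2 + 2yz + 2y - 2z^2 + z - 2 ≠ 0; add k_4 = -2xz^3 + 2xz^2 + 2y^2z^2 - y^2z - y^2 - yz^3 - yz^2 + 2yz + 2y - 2z^2 + z - 2 to the basis.

S(h_1,k_4): lcm = xyz^3. S = xyz^2 - 2xz^4 + 2xz^3 + y^3z^2 + 2y^3z + 2y^3 + 2y^2z^3 + 2y^2z^2 + y^2z + y^2 - yz^4 - yz^3 - yz^2 - 2yz - y - 2z^3.
  reduce S modulo (h_1, h_2, k_3, k_4):
  remainder y^3z^2 + 2y^3z + 2y^3 + y^2z + 2yz^2 - 2yz + y - z^2 - 2z - 2 ≠ 0; add k_5 = y^3z^2 + 2y^3z + 2y^3 + y^2z + 2yz^2 - 2yz + y - z^2 - 2z - 2 to the basis.

The other S-polynomials (S(h_2,k_3), S(h_2,k_4), S(k_3,k_4), S(h_1,k_5), S(h_2,k_5), S(k_3,k_5), S(k_4,k_5)) all reduce to 0 modulo the current basis, so we have a Gröbner basis.
Inter-reduce: drop elements whose leading term is divisible by another's, tail-reduce, and make monic.
Reduced Gröbner basis: {x^2z - x^2 + xz^2 - 2x - 2yz^2 + yz + y + z - 1, xy - 2xz + 2x - yz - y - 2, xz^3 - xz^2 - y^2z^2 - 2y^2z - 2y^2 - 2yz^3 - 2yz^2 - yz - y + z^2 + 2z + 1, y^3z^2 + 2y^3z + 2y^3 + y^2z + 2yz^2 - 2yz + y - z^2 - 2z - 2}.

These coincide, so the ideals are equal.

Yes, the ideals are equal.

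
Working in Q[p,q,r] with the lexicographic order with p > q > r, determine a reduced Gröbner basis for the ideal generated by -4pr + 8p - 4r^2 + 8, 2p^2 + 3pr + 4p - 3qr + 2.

G = {p + 3/4qr^2 - 3/2qr + 1/4r^3 - r + 1, qr^3 - 4qr^2 + 4qr + 1/3r^4 - 2/3r^3 - 8/3r^2 + 4r}

f_1 = -4pr + 8p - 4r^2 + 8, LT = pr.
f_2 = 2p^2 + 3pr + 4p - 3qr + 2, LT = p^2.

S(f_1,f_2): lcm = p^2r. S = -2p^2 - 1/2pr^2 - 2pr - 2p + 3/2qr^2 - r.
  leading term p^2: subtract (-1)·f_2 from -2p^2 - 1/2pr^2 - 2pr - 2p + 3/2qr^2 - r → -1/2pr^2 + pr + 2p + 3/2qr^2 - 3qr - r + 2
  leading term pr^2: subtract (1/8r)·f_1 from -1/2pr^2 + pr + 2p + 3/2qr^2 - 3qr - r + 2 → 2p + 3/2qr^2 - 3qr + 1/2r^3 - 2r + 2
  leading term p: no divisor's leading term divides it; move 2p to the remainder.
  leading term qr^2: no divisor's leading term divides it; move 3/2qr^2 to the remainder.
  leading term qr: no divisor's leading term divides it; move -3qr to the remainder.
  leading term r^3: no divisor's leading term divides it; move 1/2r^3 to the remainder.
  leading term r: no divisor's leading term divides it; move -2r to the remainder.
  leading term 1: no divisor's leading term divides it; move 2 to the remainder.
  remainder 2p + 3/2qr^2 - 3qr + 1/2r^3 - 2r + 2 ≠ 0; add g_3 = 2p + 3/2qr^2 - 3qr + 1/2r^3 - 2r + 2 to the basis.

S(f_1,g_3): lcm = pr. S = -2p - 3/4qr^3 + 3/2qr^2 - 1/4r^4 + 2r^2 - r - 2.
  leading term p: subtract (-1)·g_3 from -2p - 3/4qr^3 + 3/2qr^2 - 1/4r^4 + 2r^2 - r - 2 → -3/4qr^3 + 3qr^2 - 3qr - 1/4r^4 + 1/2r^3 + 2r^2 - 3r
  leading term qr^3: no divisor's leading term divides it; move -3/4qr^3 to the remainder.
  leading term qr^2: no divisor's leading term divides it; move 3qr^2 to the remainder.
  leading term qr: no divisor's leading term divides it; move -3qr to the remainder.
  leading term r^4: no divisor's leading term divides it; move -1/4r^4 to the remainder.
  leading term r^3: no divisor's leading term divides it; move 1/2r^3 to the remainder.
  leading term r^2: no divisor's leading term divides it; move 2r^2 to the remainder.
  leading term r: no divisor's leading term divides it; move -3r to the remainder.
  remainder -3/4qr^3 + 3qr^2 - 3qr - 1/4r^4 + 1/2r^3 + 2r^2 - 3r ≠ 0; add g_4 = -3/4qr^3 + 3qr^2 - 3qr - 1/4r^4 + 1/2r^3 + 2r^2 - 3r to the basis.

The other S-polynomials (S(f_2,g_3), S(f_1,g_4), S(f_2,g_4), S(g_3,g_4)) all reduce to 0 modulo the current basis, so we have a Gröbner basis.
Inter-reduce: drop elements whose leading term is divisible by another's, tail-reduce, and make monic.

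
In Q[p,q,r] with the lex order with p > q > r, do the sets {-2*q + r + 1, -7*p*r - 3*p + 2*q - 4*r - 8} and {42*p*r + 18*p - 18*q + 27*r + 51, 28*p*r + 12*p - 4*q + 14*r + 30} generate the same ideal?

Yes, the ideals are equal.

Since reduced Gröbner bases are canonical representatives of ideals under a given ordering, it suffices to compute and compare them.
Buchberger on the first generating set:
f_1 = -2*q + r + 1, LT = q.
f_2 = -7*p*r - 3*p + 2*q - 4*r - 8, LT = p*r.

The S-polynomials (S(f_1,f_2)) all reduce to 0 modulo the current basis, so we have a Gröbner basis.
Inter-reduce: drop elements whose leading term is divisible by another's, tail-reduce, and make monic.
Reduced Gröbner basis: {p*r + 3/7*p + 3/7*r + 1, q - 1/2*r - 1/2}.

Buchberger on the second generating set:
h_1 = 42*p*r + 18*p - 18*q + 27*r + 51, LT = p*r.
h_2 = 28*p*r + 12*p - 4*q + 14*r + 30, LT = p*r.

S(h_1,h_2): lcm = p*r. S = -2/7*q + 1/7*r + 1/7.
  reduce S modulo (h_1, h_2):
  remainder -2/7*q + 1/7*r + 1/7 ≠ 0; add k_3 = -2/7*q + 1/7*r + 1/7 to the basis.

The other S-polynomials (S(h_1,k_3), S(h_2,k_3)) all reduce to 0 modulo the current basis, so we have a Gröbner basis.
Inter-reduce: drop elements whose leading term is divisible by another's, tail-reduce, and make monic.
Reduced Gröbner basis: {p*r + 3/7*p + 3/7*r + 1, q - 1/2*r - 1/2}.

Same reduced basis, so the two generating sets span the same ideal.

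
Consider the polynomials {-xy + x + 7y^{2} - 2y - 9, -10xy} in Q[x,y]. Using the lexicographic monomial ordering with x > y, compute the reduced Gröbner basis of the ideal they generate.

f_1 = -xy + x + 7y^{2} - 2y - 9, LT = xy.
f_2 = -10xy, LT = xy.

S(f_1,f_2): lcm = xy. S = -x - 7y^{2} + 2y + 9.
  leading term x: no divisor's leading term divides it; move -x to the remainder.
  leading term y^{2}: no divisor's leading term divides it; move -7y^{2} to the remainder.
  leading term y: no divisor's leading term divides it; move 2y to the remainder.
  leading term 1: no divisor's leading term divides it; move 9 to the remainder.
  remainder -x - 7y^{2} + 2y + 9 ≠ 0; add g_3 = -x - 7y^{2} + 2y + 9 to the basis.

S(f_1,g_3): lcm = xy. S = -x - 7y^{3} - 5y^{2} + 11y + 9.
  leading term x: subtract (1)·g_3 from -x - 7y^{3} - 5y^{2} + 11y + 9 → -7y^{3} + 2y^{2} + 9y
  leading term y^{3}: no divisor's leading term divides it; move -7y^{3} to the remainder.
  leading term y^{2}: no divisor's leading term divides it; move 2y^{2} to the remainder.
  leading term y: no divisor's leading term divides it; move 9y to the remainder.
  remainder -7y^{3} + 2y^{2} + 9y ≠ 0; add g_4 = -7y^{3} + 2y^{2} + 9y to the basis.

The other S-polynomials (S(f_2,g_3), S(f_1,g_4), S(f_2,g_4), S(g_3,g_4)) all reduce to 0 modulo the current basis, so we have a Gröbner basis.
Inter-reduce: drop elements whose leading term is divisible by another's, tail-reduce, and make monic.

G = {x + 7y^{2} - 2y - 9, y^{3} - \tfrac{2}{7}y^{2} - \tfrac{9}{7}y}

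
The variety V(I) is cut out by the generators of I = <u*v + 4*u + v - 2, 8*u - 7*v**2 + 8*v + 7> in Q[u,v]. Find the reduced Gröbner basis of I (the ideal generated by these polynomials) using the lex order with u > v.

Buchberger's algorithm terminates because the ascending chain of leading-term ideals stabilizes.

f_1 = u*v + 4*u + v - 2, LT = u*v.
f_2 = 8*u - 7*v**2 + 8*v + 7, LT = u.

S(f_1,f_2): lcm = u*v. S = 4*u + 7/8*v**3 - v**2 + 1/8*v - 2.
  reduce S modulo (f_1, f_2):
  remainder 7/8*v**3 + 5/2*v**2 - 31/8*v - 11/2 ≠ 0; add g_3 = 7/8*v**3 + 5/2*v**2 - 31/8*v - 11/2 to the basis.

The other S-polynomials (S(f_1,g_3), S(f_2,g_3)) all reduce to 0 modulo the current basis, so we have a Gröbner basis.
Inter-reduce: drop elements whose leading term is divisible by another's, tail-reduce, and make monic.

G = {u - 7/8*v**2 + v + 7/8, v**3 + 20/7*v**2 - 31/7*v - 44/7}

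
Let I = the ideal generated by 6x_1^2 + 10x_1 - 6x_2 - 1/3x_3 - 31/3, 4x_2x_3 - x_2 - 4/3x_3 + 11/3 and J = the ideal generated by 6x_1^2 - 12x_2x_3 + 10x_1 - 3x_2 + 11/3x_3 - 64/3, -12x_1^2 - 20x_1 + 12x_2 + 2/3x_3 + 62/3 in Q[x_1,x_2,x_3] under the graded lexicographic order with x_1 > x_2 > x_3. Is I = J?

Yes, the ideals are equal.

Since reduced Gröbner bases are canonical representatives of ideals under a given ordering, it suffices to compute and compare them.
Buchberger on the first generating set:
f_1 = 6x_1^2 + 10x_1 - 6x_2 - 1/3x_3 - 31/3, LT = x_1^2.
f_2 = 4x_2x_3 - x_2 - 4/3x_3 + 11/3, LT = x_2x_3.

The S-polynomials (S(f_1,f_2)) all reduce to 0 modulo the current basis, so we have a Gröbner basis.
Inter-reduce: drop elements whose leading term is divisible by another's, tail-reduce, and make monic.
Reduced Gröbner basis: {x_1^2 + 5/3x_1 - x_2 - 1/18x_3 - 31/18, x_2x_3 - 1/4x_2 - 1/3x_3 + 11/12}.

Buchberger on the second generating set:
h_1 = 6x_1^2 - 12x_2x_3 + 10x_1 - 3x_2 + 11/3x_3 - 64/3, LT = x_1^2.
h_2 = -12x_1^2 - 20x_1 + 12x_2 + 2/3x_3 + 62/3, LT = x_1^2.

S(h_1,h_2): lcm = x_1^2. S = -2x_2x_3 + 1/2x_2 + 2/3x_3 - 11/6.
  reduce S modulo (h_1, h_2):
  remainder -2x_2x_3 + 1/2x_2 + 2/3x_3 - 11/6 ≠ 0; add k_3 = -2x_2x_3 + 1/2x_2 + 2/3x_3 - 11/6 to the basis.

The other S-polynomials (S(h_1,k_3), S(h_2,k_3)) all reduce to 0 modulo the current basis, so we have a Gröbner basis.
Inter-reduce: drop elements whose leading term is divisible by another's, tail-reduce, and make monic.
Reduced Gröbner basis: {x_1^2 + 5/3x_1 - x_2 - 1/18x_3 - 31/18, x_2x_3 - 1/4x_2 - 1/3x_3 + 11/12}.

Same reduced basis, so the two generating sets span the same ideal.
The same test decides containment: I ⊆ J iff every generator of I reduces to 0 modulo a Gröbner basis of J.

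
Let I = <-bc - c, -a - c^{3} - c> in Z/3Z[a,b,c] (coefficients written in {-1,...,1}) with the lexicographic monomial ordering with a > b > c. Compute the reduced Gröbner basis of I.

The reduced Gröbner basis is the canonical form of the ideal for this ordering.

f_1 = -bc - c, LT = bc.
f_2 = -a - c^{3} - c, LT = a.

The S-polynomials (S(f_1,f_2)) all reduce to 0 modulo the current basis, so we have a Gröbner basis.

G = {a + c^{3} + c, bc + c}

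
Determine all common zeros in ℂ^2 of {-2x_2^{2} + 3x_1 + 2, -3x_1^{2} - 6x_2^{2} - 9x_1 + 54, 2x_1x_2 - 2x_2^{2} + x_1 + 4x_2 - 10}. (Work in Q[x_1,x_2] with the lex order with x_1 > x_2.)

Compute a lex Gröbner basis by Buchberger's algorithm.
f_1 = 3x_1 - 2x_2^{2} + 2, LT = x_1.
f_2 = -3x_1^{2} - 9x_1 - 6x_2^{2} + 54, LT = x_1^{2}.
f_3 = 2x_1x_2 + x_1 - 2x_2^{2} + 4x_2 - 10, LT = x_1x_2.

S(f_1,f_2): lcm = x_1^{2}. S = -\tfrac{2}{3}x_1x_2^{2} - \tfrac{7}{3}x_1 - 2x_2^{2} + 18.
  leading term x_1x_2^{2}: subtract (-\tfrac{2}{9}x_2^{2})·f_1 from -\tfrac{2}{3}x_1x_2^{2} - \tfrac{7}{3}x_1 - 2x_2^{2} + 18 → -\tfrac{7}{3}x_1 - \tfrac{4}{9}x_2^{4} - \tfrac{14}{9}x_2^{2} + 18
  leading term x_1: subtract (-\tfrac{7}{9})·f_1 from -\tfrac{7}{3}x_1 - \tfrac{4}{9}x_2^{4} - \tfrac{14}{9}x_2^{2} + 18 → -\tfrac{4}{9}x_2^{4} - \tfrac{28}{9}x_2^{2} + \tfrac{176}{9}
  leading term x_2^{4}: no divisor's leading term divides it; move -\tfrac{4}{9}x_2^{4} to the remainder.
  leading term x_2^{2}: no divisor's leading term divides it; move -\tfrac{28}{9}x_2^{2} to the remainder.
  leading term 1: no divisor's leading term divides it; move \tfrac{176}{9} to the remainder.
  remainder -\tfrac{4}{9}x_2^{4} - \tfrac{28}{9}x_2^{2} + \tfrac{176}{9} ≠ 0; add h_4 = -\tfrac{4}{9}x_2^{4} - \tfrac{28}{9}x_2^{2} + \tfrac{176}{9} to the basis.

S(f_1,f_3): lcm = x_1x_2. S = -\tfrac{1}{2}x_1 - \tfrac{2}{3}x_2^{3} + x_2^{2} - \tfrac{4}{3}x_2 + 5.
  leading term x_1: subtract (-\tfrac{1}{6})·f_1 from -\tfrac{1}{2}x_1 - \tfrac{2}{3}x_2^{3} + x_2^{2} - \tfrac{4}{3}x_2 + 5 → -\tfrac{2}{3}x_2^{3} + \tfrac{2}{3}x_2^{2} - \tfrac{4}{3}x_2 + \tfrac{16}{3}
  leading term x_2^{3}: no divisor's leading term divides it; move -\tfrac{2}{3}x_2^{3} to the remainder.
  leading term x_2^{2}: no divisor's leading term divides it; move \tfrac{2}{3}x_2^{2} to the remainder.
  leading term x_2: no divisor's leading term divides it; move -\tfrac{4}{3}x_2 to the remainder.
  leading term 1: no divisor's leading term divides it; move \tfrac{16}{3} to the remainder.
  remainder -\tfrac{2}{3}x_2^{3} + \tfrac{2}{3}x_2^{2} - \tfrac{4}{3}x_2 + \tfrac{16}{3} ≠ 0; add h_5 = -\tfrac{2}{3}x_2^{3} + \tfrac{2}{3}x_2^{2} - \tfrac{4}{3}x_2 + \tfrac{16}{3} to the basis.

S(f_2,f_3): lcm = x_1^{2}x_2. S = -\tfrac{1}{2}x_1^{2} + x_1x_2^{2} + x_1x_2 + 5x_1 + 2x_2^{3} - 18x_2.
  leading term x_1^{2}: subtract (-\tfrac{1}{6}x_1)·f_1 from -\tfrac{1}{2}x_1^{2} + x_1x_2^{2} + x_1x_2 + 5x_1 + 2x_2^{3} - 18x_2 → \tfrac{2}{3}x_1x_2^{2} + x_1x_2 + \tfrac{16}{3}x_1 + 2x_2^{3} - 18x_2
  leading term x_1x_2^{2}: subtract (\tfrac{2}{9}x_2^{2})·f_1 from \tfrac{2}{3}x_1x_2^{2} + x_1x_2 + \tfrac{16}{3}x_1 + 2x_2^{3} - 18x_2 → x_1x_2 + \tfrac{16}{3}x_1 + \tfrac{4}{9}x_2^{4} + 2x_2^{3} - \tfrac{4}{9}x_2^{2} - 18x_2
  leading term x_1x_2: subtract (\tfrac{1}{3}x_2)·f_1 from x_1x_2 + \tfrac{16}{3}x_1 + \tfrac{4}{9}x_2^{4} + 2x_2^{3} - \tfrac{4}{9}x_2^{2} - 18x_2 → \tfrac{16}{3}x_1 + \tfrac{4}{9}x_2^{4} + \tfrac{8}{3}x_2^{3} - \tfrac{4}{9}x_2^{2} - \tfrac{56}{3}x_2
  leading term x_1: subtract (\tfrac{16}{9})·f_1 from \tfrac{16}{3}x_1 + \tfrac{4}{9}x_2^{4} + \tfrac{8}{3}x_2^{3} - \tfrac{4}{9}x_2^{2} - \tfrac{56}{3}x_2 → \tfrac{4}{9}x_2^{4} + \tfrac{8}{3}x_2^{3} + \tfrac{28}{9}x_2^{2} - \tfrac{56}{3}x_2 - \tfrac{32}{9}
  leading term x_2^{4}: subtract (-1)·h_4 from \tfrac{4}{9}x_2^{4} + \tfrac{8}{3}x_2^{3} + \tfrac{28}{9}x_2^{2} - \tfrac{56}{3}x_2 - \tfrac{32}{9} → \tfrac{8}{3}x_2^{3} - \tfrac{56}{3}x_2 + 16
  leading term x_2^{3}: subtract (-4)·h_5 from \tfrac{8}{3}x_2^{3} - \tfrac{56}{3}x_2 + 16 → \tfrac{8}{3}x_2^{2} - 24x_2 + \tfrac{112}{3}
  leading term x_2^{2}: no divisor's leading term divides it; move \tfrac{8}{3}x_2^{2} to the remainder.
  leading term x_2: no divisor's leading term divides it; move -24x_2 to the remainder.
  leading term 1: no divisor's leading term divides it; move \tfrac{112}{3} to the remainder.
  remainder \tfrac{8}{3}x_2^{2} - 24x_2 + \tfrac{112}{3} ≠ 0; add h_6 = \tfrac{8}{3}x_2^{2} - 24x_2 + \tfrac{112}{3} to the basis.

S(f_3,h_4): lcm = x_1x_2^{4}. S = \tfrac{1}{2}x_1x_2^{3} - 7x_1x_2^{2} + 44x_1 - x_2^{5} + 2x_2^{4} - 5x_2^{3}.
  leading term x_1x_2^{3}: subtract (\tfrac{1}{6}x_2^{3})·f_1 from \tfrac{1}{2}x_1x_2^{3} - 7x_1x_2^{2} + 44x_1 - x_2^{5} + 2x_2^{4} - 5x_2^{3} → -7x_1x_2^{2} + 44x_1 - \tfrac{2}{3}x_2^{5} + 2x_2^{4} - \tfrac{16}{3}x_2^{3}
  leading term x_1x_2^{2}: subtract (-\tfrac{7}{3}x_2^{2})·f_1 from -7x_1x_2^{2} + 44x_1 - \tfrac{2}{3}x_2^{5} + 2x_2^{4} - \tfrac{16}{3}x_2^{3} → 44x_1 - \tfrac{2}{3}x_2^{5} - \tfrac{8}{3}x_2^{4} - \tfrac{16}{3}x_2^{3} + \tfrac{14}{3}x_2^{2}
  leading term x_1: subtract (\tfrac{44}{3})·f_1 from 44x_1 - \tfrac{2}{3}x_2^{5} - \tfrac{8}{3}x_2^{4} - \tfrac{16}{3}x_2^{3} + \tfrac{14}{3}x_2^{2} → -\tfrac{2}{3}x_2^{5} - \tfrac{8}{3}x_2^{4} - \tfrac{16}{3}x_2^{3} + 34x_2^{2} - \tfrac{88}{3}
  leading term x_2^{5}: subtract (\tfrac{3}{2}x_2)·h_4 from -\tfrac{2}{3}x_2^{5} - \tfrac{8}{3}x_2^{4} - \tfrac{16}{3}x_2^{3} + 34x_2^{2} - \tfrac{88}{3} → -\tfrac{8}{3}x_2^{4} - \tfrac{2}{3}x_2^{3} + 34x_2^{2} - \tfrac{88}{3}x_2 - \tfrac{88}{3}
  leading term x_2^{4}: subtract (6)·h_4 from -\tfrac{8}{3}x_2^{4} - \tfrac{2}{3}x_2^{3} + 34x_2^{2} - \tfrac{88}{3}x_2 - \tfrac{88}{3} → -\tfrac{2}{3}x_2^{3} + \tfrac{158}{3}x_2^{2} - \tfrac{88}{3}x_2 - \tfrac{440}{3}
  leading term x_2^{3}: subtract (1)·h_5 from -\tfrac{2}{3}x_2^{3} + \tfrac{158}{3}x_2^{2} - \tfrac{88}{3}x_2 - \tfrac{440}{3} → 52x_2^{2} - 28x_2 - 152
  leading term x_2^{2}: subtract (\tfrac{39}{2})·h_6 from 52x_2^{2} - 28x_2 - 152 → 440x_2 - 880
  leading term x_2: no divisor's leading term divides it; move 440x_2 to the remainder.
  leading term 1: no divisor's leading term divides it; move -880 to the remainder.
  remainder 440x_2 - 880 ≠ 0; add h_7 = 440x_2 - 880 to the basis.

The other S-polynomials (S(f_1,h_4), S(f_2,h_4), S(f_1,h_5), S(f_2,h_5), S(f_3,h_5), S(h_4,h_5), S(f_1,h_6), S(f_2,h_6), S(f_3,h_6), S(h_4,h_6), S(h_5,h_6), S(f_1,h_7), S(f_2,h_7), S(f_3,h_7), S(h_4,h_7), S(h_5,h_7), S(h_6,h_7)) all reduce to 0 modulo the current basis, so we have a Gröbner basis.
Inter-reduce: drop elements whose leading term is divisible by another's, tail-reduce, and make monic.
Reduced Gröbner basis: {x_1 - 2, x_2 - 2}.

From the last basis element, x_2 - 2 = 0, so x_2 takes values in {2}. Each choice, substituted upward through the basis, yields the corresponding point(s) of the solution set.
  x_2 = 2: the earlier basis element becomes x_1 - 2 = 0, giving x_1 = 2 — point (2, 2).

{(2, 2)}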